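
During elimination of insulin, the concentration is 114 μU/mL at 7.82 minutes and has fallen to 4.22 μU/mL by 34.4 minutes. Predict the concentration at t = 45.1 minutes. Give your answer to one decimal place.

Over Δt = 34.4 − 7.82 = 26.58 minutes, the level fell by a factor of 114/4.22 ≈ 27.014.
n = log₂(27.014) ≈ 4.7556 half-lives, so t½ = 26.58/4.7556 ≈ 5.5891 minutes.
From t = 34.4 to t = 45.1: 4.22 × (1/2)^((45.1−34.4)/5.5891) ≈ 1.1195 μU/mL.

1.1 μU/mL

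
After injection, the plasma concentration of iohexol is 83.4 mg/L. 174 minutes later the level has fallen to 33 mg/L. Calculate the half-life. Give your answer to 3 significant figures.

130 minutes

A/A₀ = 33/83.4 ≈ 0.39568.
n = log₂(2.5273) ≈ 1.3376 half-lives elapsed in 174 minutes.
t½ = 174/1.3376 ≈ 130.09 minutes.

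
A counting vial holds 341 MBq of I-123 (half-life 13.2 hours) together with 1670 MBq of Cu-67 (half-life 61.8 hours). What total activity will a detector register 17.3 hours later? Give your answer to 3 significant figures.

I-123: 341 × (1/2)^(17.3/13.2) = 341 × (1/2)^1.3106 ≈ 137.47 MBq.
Cu-67: 1670 × (1/2)^(17.3/61.8) = 1670 × (1/2)^0.27994 ≈ 1375.5 MBq.
Total = 137.47 + 1375.5 ≈ 1512.9 MBq.

1510 MBq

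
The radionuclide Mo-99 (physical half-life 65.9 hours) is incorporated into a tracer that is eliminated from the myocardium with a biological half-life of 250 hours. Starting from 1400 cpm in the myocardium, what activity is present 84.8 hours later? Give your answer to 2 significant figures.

450 cpm

1/t_eff = 1/t_phys + 1/t_biol = 1/65.9 + 1/250 = 0.019175 per hour.
t_eff = 65.9 × 250 / (65.9 + 250) ≈ 52.153 hours.
Remaining = 1400 × (1/2)^(84.8/52.153) = 1400 × (1/2)^1.626 ≈ 453.58 cpm.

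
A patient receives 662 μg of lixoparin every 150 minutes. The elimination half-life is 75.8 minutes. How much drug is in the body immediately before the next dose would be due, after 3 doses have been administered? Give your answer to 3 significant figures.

The 3 doses were given 450, 300, 150 minutes ago.
Total = 662·(1/2)^(450/75.8) + 662·(1/2)^(300/75.8) + 662·(1/2)^(150/75.8)
      = 10.808 + 42.604 + 167.94 ≈ 221.35 μg.

221 μg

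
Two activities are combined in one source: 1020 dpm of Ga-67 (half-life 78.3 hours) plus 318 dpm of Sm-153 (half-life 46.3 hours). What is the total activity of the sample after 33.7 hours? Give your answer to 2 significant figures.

Ga-67: 1020 × (1/2)^(33.7/78.3) = 1020 × (1/2)^0.4304 ≈ 756.9 dpm.
Sm-153: 318 × (1/2)^(33.7/46.3) = 318 × (1/2)^0.72786 ≈ 192.01 dpm.
Total = 756.9 + 192.01 ≈ 948.91 dpm.

950 dpm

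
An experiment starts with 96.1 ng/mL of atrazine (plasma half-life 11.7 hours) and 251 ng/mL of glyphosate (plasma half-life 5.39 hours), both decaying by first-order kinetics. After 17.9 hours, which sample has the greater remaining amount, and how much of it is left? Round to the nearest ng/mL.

atrazine: 96.1 × (1/2)^1.5299 ≈ 33.279 ng/mL.
glyphosate: 251 × (1/2)^3.321 ≈ 25.117 ng/mL.
Atrazine has more remaining, at ≈ 33.279 ng/mL.

atrazine, 33 ng/mL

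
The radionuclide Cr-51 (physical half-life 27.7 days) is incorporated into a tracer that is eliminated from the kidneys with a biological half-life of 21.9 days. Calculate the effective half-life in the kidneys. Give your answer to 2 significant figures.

1/t_eff = 1/t_phys + 1/t_biol = 1/27.7 + 1/21.9 = 0.081763 per day.
t_eff = 27.7 × 21.9 / (27.7 + 21.9) ≈ 12.23 days.

12 days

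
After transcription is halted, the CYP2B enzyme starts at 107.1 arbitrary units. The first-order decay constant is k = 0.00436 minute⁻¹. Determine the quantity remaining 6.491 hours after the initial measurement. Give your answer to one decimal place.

19.6 arbitrary units

t½ = ln 2 / k = 0.69315 / 0.00436 ≈ 158.98 minutes.
Convert the elapsed time: 6.491 hours = 389.46 minutes.
Number of half-lives: n = 389.46/158.98 ≈ 2.4498.
Remaining = 107.1 × (1/2)^2.4498 = 107.1 × 0.18304 ≈ 19.604 arbitrary units.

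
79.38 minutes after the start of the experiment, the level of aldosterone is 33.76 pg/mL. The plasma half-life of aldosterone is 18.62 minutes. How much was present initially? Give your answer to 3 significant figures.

Number of half-lives elapsed: n = 79.38/18.62 ≈ 4.2632.
A₀ = A × 2^n = 33.76 × 2^4.2632 = 33.76 × 19.202 ≈ 648.25 pg/mL.

648 pg/mL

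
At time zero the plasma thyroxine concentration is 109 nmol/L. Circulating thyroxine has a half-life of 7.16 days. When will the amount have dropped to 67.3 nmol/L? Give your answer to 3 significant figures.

Fraction remaining = 67.3/109 ≈ 0.61743.
n = log₂(109/67.3) = ln(1.6196)/ln 2 ≈ 0.69565 half-lives.
t = n × t½ = 0.69565 × 7.16 ≈ 4.9809 days.

4.98 days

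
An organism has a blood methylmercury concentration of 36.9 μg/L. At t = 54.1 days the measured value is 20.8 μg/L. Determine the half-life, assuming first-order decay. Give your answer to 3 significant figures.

65.4 days

A/A₀ = 20.8/36.9 ≈ 0.56369.
n = log₂(1.774) ≈ 0.82704 half-lives elapsed in 54.1 days.
t½ = 54.1/0.82704 ≈ 65.414 days.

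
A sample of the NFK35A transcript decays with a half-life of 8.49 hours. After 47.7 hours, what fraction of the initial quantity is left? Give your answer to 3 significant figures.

n = 47.7/8.49 ≈ 5.6184 half-lives.
Fraction remaining = (1/2)^5.6184 ≈ 0.020356.

0.0204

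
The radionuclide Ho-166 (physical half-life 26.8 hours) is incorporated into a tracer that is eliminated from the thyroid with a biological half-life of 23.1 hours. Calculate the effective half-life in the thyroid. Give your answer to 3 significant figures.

12.4 hours

1/t_eff = 1/t_phys + 1/t_biol = 1/26.8 + 1/23.1 = 0.080603 per hour.
t_eff = 26.8 × 23.1 / (26.8 + 23.1) ≈ 12.406 hours.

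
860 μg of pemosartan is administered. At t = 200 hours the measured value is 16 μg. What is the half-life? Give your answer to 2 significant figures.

A/A₀ = 16/860 ≈ 0.018605.
n = log₂(53.75) ≈ 5.7482 half-lives elapsed in 200 hours.
t½ = 200/5.7482 ≈ 34.794 hours.

35 hours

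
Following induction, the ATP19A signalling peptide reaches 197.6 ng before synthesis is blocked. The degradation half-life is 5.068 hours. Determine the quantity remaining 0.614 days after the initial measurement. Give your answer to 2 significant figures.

26 ng

Convert the elapsed time: 0.614 days = 14.736 hours.
Number of half-lives: n = 14.736/5.068 ≈ 2.9077.
Remaining = 197.6 × (1/2)^2.9077 = 197.6 × 0.13326 ≈ 26.333 ng.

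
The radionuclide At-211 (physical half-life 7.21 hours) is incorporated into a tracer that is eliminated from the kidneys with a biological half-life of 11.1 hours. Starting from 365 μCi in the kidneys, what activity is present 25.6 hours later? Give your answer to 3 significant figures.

1/t_eff = 1/t_phys + 1/t_biol = 1/7.21 + 1/11.1 = 0.22879 per hour.
t_eff = 7.21 × 11.1 / (7.21 + 11.1) ≈ 4.3709 hours.
Remaining = 365 × (1/2)^(25.6/4.3709) = 365 × (1/2)^5.8569 ≈ 6.2977 μCi.

6.30 μCi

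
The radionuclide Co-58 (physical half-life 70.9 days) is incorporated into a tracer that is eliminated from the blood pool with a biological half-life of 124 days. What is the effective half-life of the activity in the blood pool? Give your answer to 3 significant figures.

1/t_eff = 1/t_phys + 1/t_biol = 1/70.9 + 1/124 = 0.022169 per day.
t_eff = 70.9 × 124 / (70.9 + 124) ≈ 45.108 days.

45.1 days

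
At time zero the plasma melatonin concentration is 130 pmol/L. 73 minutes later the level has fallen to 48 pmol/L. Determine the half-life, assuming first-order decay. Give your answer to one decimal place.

50.8 minutes

A/A₀ = 48/130 ≈ 0.36923.
n = log₂(2.7083) ≈ 1.4374 half-lives elapsed in 73 minutes.
t½ = 73/1.4374 ≈ 50.786 minutes.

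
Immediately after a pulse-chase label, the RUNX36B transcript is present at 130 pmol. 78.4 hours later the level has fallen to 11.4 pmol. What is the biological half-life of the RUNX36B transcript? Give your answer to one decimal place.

22.3 hours

A/A₀ = 11.4/130 ≈ 0.087692.
n = log₂(11.404) ≈ 3.5114 half-lives elapsed in 78.4 hours.
t½ = 78.4/3.5114 ≈ 22.327 hours.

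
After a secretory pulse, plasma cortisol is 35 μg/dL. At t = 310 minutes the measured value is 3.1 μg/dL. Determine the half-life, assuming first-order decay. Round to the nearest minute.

89 minutes

A/A₀ = 3.1/35 ≈ 0.088571.
n = log₂(11.29) ≈ 3.497 half-lives elapsed in 310 minutes.
t½ = 310/3.497 ≈ 88.647 minutes.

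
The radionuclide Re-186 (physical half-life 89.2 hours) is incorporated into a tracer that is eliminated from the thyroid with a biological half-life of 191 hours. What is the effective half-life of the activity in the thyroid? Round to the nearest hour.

61 hours

1/t_eff = 1/t_phys + 1/t_biol = 1/89.2 + 1/191 = 0.016446 per hour.
t_eff = 89.2 × 191 / (89.2 + 191) ≈ 60.804 hours.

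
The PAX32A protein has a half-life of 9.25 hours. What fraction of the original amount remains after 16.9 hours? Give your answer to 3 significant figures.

n = 16.9/9.25 ≈ 1.827 half-lives.
Fraction remaining = (1/2)^1.827 ≈ 0.28184.

0.282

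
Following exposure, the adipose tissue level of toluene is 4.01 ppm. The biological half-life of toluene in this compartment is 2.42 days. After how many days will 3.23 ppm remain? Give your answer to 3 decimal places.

Fraction remaining = 3.23/4.01 ≈ 0.80549.
n = log₂(4.01/3.23) = ln(1.2415)/ln 2 ≈ 0.31207 half-lives.
t = n × t½ = 0.31207 × 2.42 ≈ 0.7552 days.

0.755 days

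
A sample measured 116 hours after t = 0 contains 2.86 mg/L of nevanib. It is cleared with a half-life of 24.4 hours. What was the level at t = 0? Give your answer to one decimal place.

Number of half-lives elapsed: n = 116/24.4 ≈ 4.7541.
A₀ = A × 2^n = 2.86 × 2^4.7541 = 2.86 × 26.985 ≈ 77.178 mg/L.

77.2 mg/L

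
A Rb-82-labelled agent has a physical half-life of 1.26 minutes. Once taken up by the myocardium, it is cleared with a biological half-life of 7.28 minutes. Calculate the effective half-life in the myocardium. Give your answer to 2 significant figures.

1.1 minutes

1/t_eff = 1/t_phys + 1/t_biol = 1/1.26 + 1/7.28 = 0.93101 per minute.
t_eff = 1.26 × 7.28 / (1.26 + 7.28) ≈ 1.0741 minutes.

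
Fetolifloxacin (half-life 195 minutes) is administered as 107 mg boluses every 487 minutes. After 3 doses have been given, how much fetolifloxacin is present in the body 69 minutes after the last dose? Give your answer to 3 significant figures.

101 mg

The 3 doses were given 1043, 556, 69 minutes ago.
Total = 107·(1/2)^(1043/195) + 107·(1/2)^(556/195) + 107·(1/2)^(69/195)
      = 2.6258 + 14.827 + 83.727 ≈ 101.18 mg.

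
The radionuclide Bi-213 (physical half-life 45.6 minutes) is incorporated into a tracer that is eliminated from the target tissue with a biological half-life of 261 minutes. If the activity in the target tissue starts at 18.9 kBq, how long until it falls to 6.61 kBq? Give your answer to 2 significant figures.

1/t_eff = 1/t_phys + 1/t_biol = 1/45.6 + 1/261 = 0.025761 per minute.
t_eff = 45.6 × 261 / (45.6 + 261) ≈ 38.818 minutes.
n = log₂(18.9/6.61) ≈ 1.5157; t = 1.5157 × 38.818 ≈ 58.835 minutes.

59 minutes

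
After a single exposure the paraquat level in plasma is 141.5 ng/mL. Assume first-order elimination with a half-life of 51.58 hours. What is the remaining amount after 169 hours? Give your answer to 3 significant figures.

Number of half-lives: n = 169/51.58 ≈ 3.2765.
Remaining = 141.5 × (1/2)^3.2765 = 141.5 × 0.1032 ≈ 14.603 ng/mL.

14.6 ng/mL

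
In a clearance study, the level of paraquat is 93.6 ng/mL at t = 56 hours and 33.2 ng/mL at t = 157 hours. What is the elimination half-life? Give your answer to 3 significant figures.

Over Δt = 157 − 56 = 101 hours, the level fell by a factor of 93.6/33.2 ≈ 2.8193.
n = log₂(2.8193) ≈ 1.4953 half-lives, so t½ = 101/1.4953 ≈ 67.544 hours.

67.5 hours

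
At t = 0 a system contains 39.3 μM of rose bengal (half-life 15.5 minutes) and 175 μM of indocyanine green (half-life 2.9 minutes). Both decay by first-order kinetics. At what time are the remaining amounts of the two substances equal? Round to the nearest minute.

Set 39.3·(1/2)^(t/15.5) = 175·(1/2)^(t/2.9).
Taking log₂: log₂(39.3/175) = t·(1/15.5 − 1/2.9).
log₂(0.22457) = -2.1548; 1/15.5 − 1/2.9 = -0.28031.
t = -2.1548 / -0.28031 ≈ 7.687 minutes.

8 minutes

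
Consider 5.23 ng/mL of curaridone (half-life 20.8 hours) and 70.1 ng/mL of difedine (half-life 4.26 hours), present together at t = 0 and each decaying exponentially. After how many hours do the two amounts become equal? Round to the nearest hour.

Set 5.23·(1/2)^(t/20.8) = 70.1·(1/2)^(t/4.26).
Taking log₂: log₂(5.23/70.1) = t·(1/20.8 − 1/4.26).
log₂(0.074608) = -3.7445; 1/20.8 − 1/4.26 = -0.18666.
t = -3.7445 / -0.18666 ≈ 20.06 hours.

20 hours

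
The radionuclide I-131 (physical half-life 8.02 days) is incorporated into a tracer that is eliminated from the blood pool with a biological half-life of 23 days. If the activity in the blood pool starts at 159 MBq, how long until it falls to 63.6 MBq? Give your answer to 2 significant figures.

1/t_eff = 1/t_phys + 1/t_biol = 1/8.02 + 1/23 = 0.16817 per day.
t_eff = 8.02 × 23 / (8.02 + 23) ≈ 5.9465 days.
n = log₂(159/63.6) ≈ 1.3219; t = 1.3219 × 5.9465 ≈ 7.8608 days.

7.9 days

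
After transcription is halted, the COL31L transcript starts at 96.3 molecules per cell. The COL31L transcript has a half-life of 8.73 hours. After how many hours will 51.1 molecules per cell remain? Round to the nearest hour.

8 hours

Fraction remaining = 51.1/96.3 ≈ 0.53063.
n = log₂(96.3/51.1) = ln(1.8845)/ln 2 ≈ 0.91421 half-lives.
t = n × t½ = 0.91421 × 8.73 ≈ 7.9811 hours.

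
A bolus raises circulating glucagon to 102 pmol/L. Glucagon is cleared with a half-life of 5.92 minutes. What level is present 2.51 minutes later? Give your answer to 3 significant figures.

76.0 pmol/L

Number of half-lives: n = 2.51/5.92 ≈ 0.42399.
Remaining = 102 × (1/2)^0.42399 = 102 × 0.74536 ≈ 76.027 pmol/L.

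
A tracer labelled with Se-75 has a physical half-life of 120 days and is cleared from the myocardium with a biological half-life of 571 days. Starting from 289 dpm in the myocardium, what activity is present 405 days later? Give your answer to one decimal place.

17.0 dpm

1/t_eff = 1/t_phys + 1/t_biol = 1/120 + 1/571 = 0.010085 per day.
t_eff = 120 × 571 / (120 + 571) ≈ 99.161 days.
Remaining = 289 × (1/2)^(405/99.161) = 289 × (1/2)^4.0843 ≈ 17.038 dpm.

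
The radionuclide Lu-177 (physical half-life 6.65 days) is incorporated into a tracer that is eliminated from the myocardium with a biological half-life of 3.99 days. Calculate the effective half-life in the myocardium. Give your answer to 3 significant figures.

2.49 days

1/t_eff = 1/t_phys + 1/t_biol = 1/6.65 + 1/3.99 = 0.401 per day.
t_eff = 6.65 × 3.99 / (6.65 + 3.99) ≈ 2.4938 days.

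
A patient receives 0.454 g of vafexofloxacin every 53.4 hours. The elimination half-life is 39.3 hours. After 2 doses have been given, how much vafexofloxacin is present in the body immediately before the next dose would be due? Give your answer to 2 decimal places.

0.25 g

The 2 doses were given 106.8, 53.4 hours ago.
Total = 0.454·(1/2)^(106.8/39.3) + 0.454·(1/2)^(53.4/39.3)
      = 0.069022 + 0.17702 ≈ 0.24604 g.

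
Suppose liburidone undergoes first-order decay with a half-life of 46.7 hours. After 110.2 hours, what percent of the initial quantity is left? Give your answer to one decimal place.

n = 110.2/46.7 ≈ 2.3597 half-lives.
Fraction remaining = (1/2)^2.3597 ≈ 0.19483, i.e. 19.483%.

19.5%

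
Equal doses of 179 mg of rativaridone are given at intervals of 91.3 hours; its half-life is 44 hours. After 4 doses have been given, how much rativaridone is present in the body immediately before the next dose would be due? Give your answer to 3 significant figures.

55.5 mg

The 4 doses were given 365.2, 273.9, 182.6, 91.3 hours ago.
Total = 179·(1/2)^(365.2/44) + 179·(1/2)^(273.9/44) + 179·(1/2)^(182.6/44) + 179·(1/2)^(91.3/44)
      = 0.56794 + 2.393 + 10.083 + 42.483 ≈ 55.527 mg.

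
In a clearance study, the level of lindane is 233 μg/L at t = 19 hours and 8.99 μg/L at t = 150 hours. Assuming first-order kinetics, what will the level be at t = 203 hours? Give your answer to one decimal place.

2.4 μg/L

Over Δt = 150 − 19 = 131 hours, the level fell by a factor of 233/8.99 ≈ 25.918.
n = log₂(25.918) ≈ 4.6959 half-lives, so t½ = 131/4.6959 ≈ 27.897 hours.
From t = 150 to t = 203: 8.99 × (1/2)^((203−150)/27.897) ≈ 2.4091 μg/L.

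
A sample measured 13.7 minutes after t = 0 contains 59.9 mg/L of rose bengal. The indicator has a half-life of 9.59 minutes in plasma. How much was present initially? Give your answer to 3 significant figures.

Number of half-lives elapsed: n = 13.7/9.59 ≈ 1.4286.
A₀ = A × 2^n = 59.9 × 2^1.4286 = 59.9 × 2.6918 ≈ 161.24 mg/L.

161 mg/L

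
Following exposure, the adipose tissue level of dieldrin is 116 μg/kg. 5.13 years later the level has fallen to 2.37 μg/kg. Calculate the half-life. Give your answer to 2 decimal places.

0.91 years

A/A₀ = 2.37/116 ≈ 0.020431.
n = log₂(48.945) ≈ 5.6131 half-lives elapsed in 5.13 years.
t½ = 5.13/5.6131 ≈ 0.91393 years.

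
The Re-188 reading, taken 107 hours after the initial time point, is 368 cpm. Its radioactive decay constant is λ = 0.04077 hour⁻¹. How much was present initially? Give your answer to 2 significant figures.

29000 cpm

t½ = ln 2 / λ = 0.69315 / 0.04077 ≈ 17.001 hours.
Number of half-lives elapsed: n = 107/17.001 ≈ 6.2936.
A₀ = A × 2^n = 368 × 2^6.2936 = 368 × 78.444 ≈ 28868 cpm.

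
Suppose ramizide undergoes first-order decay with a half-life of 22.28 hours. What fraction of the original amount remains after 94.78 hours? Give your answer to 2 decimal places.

n = 94.78/22.28 ≈ 4.254 half-lives.
Fraction remaining = (1/2)^4.254 ≈ 0.052409.

0.05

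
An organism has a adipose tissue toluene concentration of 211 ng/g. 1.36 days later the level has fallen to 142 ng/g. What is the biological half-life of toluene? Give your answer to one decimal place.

A/A₀ = 142/211 ≈ 0.67299.
n = log₂(1.4859) ≈ 0.57135 half-lives elapsed in 1.36 days.
t½ = 1.36/0.57135 ≈ 2.3803 days.

2.4 days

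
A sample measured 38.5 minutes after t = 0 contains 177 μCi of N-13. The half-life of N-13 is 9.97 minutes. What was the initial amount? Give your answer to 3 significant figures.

Number of half-lives elapsed: n = 38.5/9.97 ≈ 3.8616.
A₀ = A × 2^n = 177 × 2^3.8616 = 177 × 14.536 ≈ 2572.9 μCi.

2570 μCi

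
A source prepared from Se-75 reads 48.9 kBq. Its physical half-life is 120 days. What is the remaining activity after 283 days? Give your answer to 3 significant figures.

Number of half-lives: n = 283/120 ≈ 2.3583.
Remaining = 48.9 × (1/2)^2.3583 = 48.9 × 0.19502 ≈ 9.5363 kBq.

9.54 kBq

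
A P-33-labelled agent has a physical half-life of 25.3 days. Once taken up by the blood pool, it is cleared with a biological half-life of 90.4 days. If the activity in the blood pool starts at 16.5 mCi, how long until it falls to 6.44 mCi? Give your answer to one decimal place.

26.8 days

1/t_eff = 1/t_phys + 1/t_biol = 1/25.3 + 1/90.4 = 0.050588 per day.
t_eff = 25.3 × 90.4 / (25.3 + 90.4) ≈ 19.768 days.
n = log₂(16.5/6.44) ≈ 1.3573; t = 1.3573 × 19.768 ≈ 26.831 days.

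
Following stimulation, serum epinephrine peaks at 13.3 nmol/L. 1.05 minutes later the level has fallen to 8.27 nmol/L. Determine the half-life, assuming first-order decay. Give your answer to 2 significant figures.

1.5 minutes

A/A₀ = 8.27/13.3 ≈ 0.6218.
n = log₂(1.6082) ≈ 0.68547 half-lives elapsed in 1.05 minutes.
t½ = 1.05/0.68547 ≈ 1.5318 minutes.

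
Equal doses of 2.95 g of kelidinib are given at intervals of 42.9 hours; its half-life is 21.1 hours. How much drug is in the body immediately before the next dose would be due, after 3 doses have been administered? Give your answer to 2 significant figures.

The 3 doses were given 128.7, 85.8, 42.9 hours ago.
Total = 2.95·(1/2)^(128.7/21.1) + 2.95·(1/2)^(85.8/21.1) + 2.95·(1/2)^(42.9/21.1)
      = 0.043021 + 0.17609 + 0.72073 ≈ 0.93984 g.

0.94 g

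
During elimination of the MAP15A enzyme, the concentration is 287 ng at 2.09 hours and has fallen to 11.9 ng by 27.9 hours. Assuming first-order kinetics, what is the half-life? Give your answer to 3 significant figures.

5.62 hours

Over Δt = 27.9 − 2.09 = 25.81 hours, the level fell by a factor of 287/11.9 ≈ 24.118.
n = log₂(24.118) ≈ 4.592 half-lives, so t½ = 25.81/4.592 ≈ 5.6206 hours.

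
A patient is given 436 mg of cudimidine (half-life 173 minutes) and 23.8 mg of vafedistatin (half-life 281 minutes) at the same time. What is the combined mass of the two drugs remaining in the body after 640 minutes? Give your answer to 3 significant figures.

38.5 mg

cudimidine: 436 × (1/2)^(640/173) = 436 × (1/2)^3.6994 ≈ 33.562 mg.
vafedistatin: 23.8 × (1/2)^(640/281) = 23.8 × (1/2)^2.2776 ≈ 4.9086 mg.
Total = 33.562 + 4.9086 ≈ 38.471 mg.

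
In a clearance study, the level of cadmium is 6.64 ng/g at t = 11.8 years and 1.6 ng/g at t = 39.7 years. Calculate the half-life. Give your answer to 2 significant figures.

14 years

Over Δt = 39.7 − 11.8 = 27.9 years, the level fell by a factor of 6.64/1.6 ≈ 4.15.
n = log₂(4.15) ≈ 2.0531 half-lives, so t½ = 27.9/2.0531 ≈ 13.589 years.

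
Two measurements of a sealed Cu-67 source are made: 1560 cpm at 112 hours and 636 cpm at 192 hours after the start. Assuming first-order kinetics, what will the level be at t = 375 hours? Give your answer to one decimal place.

81.7 cpm

Over Δt = 192 − 112 = 80 hours, the level fell by a factor of 1560/636 ≈ 2.4528.
n = log₂(2.4528) ≈ 1.2944 half-lives, so t½ = 80/1.2944 ≈ 61.802 hours.
From t = 192 to t = 375: 636 × (1/2)^((375−192)/61.802) ≈ 81.676 cpm.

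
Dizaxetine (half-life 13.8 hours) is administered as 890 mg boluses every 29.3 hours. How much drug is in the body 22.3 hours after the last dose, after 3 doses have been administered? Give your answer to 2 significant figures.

370 mg

The 3 doses were given 80.9, 51.6, 22.3 hours ago.
Total = 890·(1/2)^(80.9/13.8) + 890·(1/2)^(51.6/13.8) + 890·(1/2)^(22.3/13.8)
      = 15.299 + 66.65 + 290.36 ≈ 372.31 mg.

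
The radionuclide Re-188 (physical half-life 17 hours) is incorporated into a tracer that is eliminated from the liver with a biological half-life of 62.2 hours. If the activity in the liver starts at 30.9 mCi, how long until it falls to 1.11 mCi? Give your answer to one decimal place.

1/t_eff = 1/t_phys + 1/t_biol = 1/17 + 1/62.2 = 0.074901 per hour.
t_eff = 17 × 62.2 / (17 + 62.2) ≈ 13.351 hours.
n = log₂(30.9/1.11) ≈ 4.799; t = 4.799 × 13.351 ≈ 64.071 hours.

64.1 hours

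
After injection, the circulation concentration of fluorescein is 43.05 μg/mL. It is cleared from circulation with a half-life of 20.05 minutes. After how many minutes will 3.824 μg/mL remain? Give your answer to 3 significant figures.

Fraction remaining = 3.824/43.05 ≈ 0.088827.
n = log₂(43.05/3.824) = ln(11.258)/ln 2 ≈ 3.4929 half-lives.
t = n × t½ = 3.4929 × 20.05 ≈ 70.032 minutes.

70.0 minutes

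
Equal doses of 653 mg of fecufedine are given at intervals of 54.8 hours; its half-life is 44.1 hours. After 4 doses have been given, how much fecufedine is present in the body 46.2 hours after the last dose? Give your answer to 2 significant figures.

530 mg

The 4 doses were given 210.6, 155.8, 101, 46.2 hours ago.
Total = 653·(1/2)^(210.6/44.1) + 653·(1/2)^(155.8/44.1) + 653·(1/2)^(101/44.1) + 653·(1/2)^(46.2/44.1)
      = 23.842 + 56.417 + 133.5 + 315.9 ≈ 529.66 mg.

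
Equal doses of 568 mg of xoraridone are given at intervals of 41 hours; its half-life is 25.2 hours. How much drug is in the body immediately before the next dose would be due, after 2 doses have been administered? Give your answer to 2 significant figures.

240 mg

The 2 doses were given 82, 41 hours ago.
Total = 568·(1/2)^(82/25.2) + 568·(1/2)^(41/25.2)
      = 59.54 + 183.9 ≈ 243.44 mg.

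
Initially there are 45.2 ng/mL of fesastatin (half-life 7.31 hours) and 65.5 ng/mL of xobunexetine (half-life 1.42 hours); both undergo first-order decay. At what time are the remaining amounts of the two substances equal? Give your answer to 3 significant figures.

0.943 hours

Set 45.2·(1/2)^(t/7.31) = 65.5·(1/2)^(t/1.42).
Taking log₂: log₂(45.2/65.5) = t·(1/7.31 − 1/1.42).
log₂(0.69008) = -0.53517; 1/7.31 − 1/1.42 = -0.56743.
t = -0.53517 / -0.56743 ≈ 0.94316 hours.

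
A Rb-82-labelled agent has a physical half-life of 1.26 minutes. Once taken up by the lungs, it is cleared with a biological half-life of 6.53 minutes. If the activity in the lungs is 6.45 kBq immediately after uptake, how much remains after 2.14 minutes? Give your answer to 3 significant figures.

1/t_eff = 1/t_phys + 1/t_biol = 1/1.26 + 1/6.53 = 0.94679 per minute.
t_eff = 1.26 × 6.53 / (1.26 + 6.53) ≈ 1.0562 minutes.
Remaining = 6.45 × (1/2)^(2.14/1.0562) = 6.45 × (1/2)^2.0261 ≈ 1.5836 kBq.

1.58 kBq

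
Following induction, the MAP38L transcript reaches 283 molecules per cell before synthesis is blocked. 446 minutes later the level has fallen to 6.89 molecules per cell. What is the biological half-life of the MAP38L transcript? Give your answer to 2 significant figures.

A/A₀ = 6.89/283 ≈ 0.024346.
n = log₂(41.074) ≈ 5.3602 half-lives elapsed in 446 minutes.
t½ = 446/5.3602 ≈ 83.207 minutes.

83 minutes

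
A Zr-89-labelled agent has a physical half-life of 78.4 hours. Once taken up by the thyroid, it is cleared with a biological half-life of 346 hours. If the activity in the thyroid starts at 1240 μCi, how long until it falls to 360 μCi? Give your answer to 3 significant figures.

114 hours

1/t_eff = 1/t_phys + 1/t_biol = 1/78.4 + 1/346 = 0.015645 per hour.
t_eff = 78.4 × 346 / (78.4 + 346) ≈ 63.917 hours.
n = log₂(1240/360) ≈ 1.7843; t = 1.7843 × 63.917 ≈ 114.05 hours.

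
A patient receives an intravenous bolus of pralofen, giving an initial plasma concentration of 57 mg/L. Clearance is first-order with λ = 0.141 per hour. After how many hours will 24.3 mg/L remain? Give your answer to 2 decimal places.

6.05 hours

t½ = ln 2 / λ = 0.69315 / 0.141 ≈ 4.9159 hours.
Fraction remaining = 24.3/57 ≈ 0.42632.
n = log₂(57/24.3) = ln(2.3457)/ln 2 ≈ 1.23 half-lives.
t = n × t½ = 1.23 × 4.9159 ≈ 6.0466 hours.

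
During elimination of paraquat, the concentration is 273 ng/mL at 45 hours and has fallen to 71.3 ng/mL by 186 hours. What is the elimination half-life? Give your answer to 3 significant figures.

Over Δt = 186 − 45 = 141 hours, the level fell by a factor of 273/71.3 ≈ 3.8289.
n = log₂(3.8289) ≈ 1.9369 half-lives, so t½ = 141/1.9369 ≈ 72.796 hours.

72.8 hours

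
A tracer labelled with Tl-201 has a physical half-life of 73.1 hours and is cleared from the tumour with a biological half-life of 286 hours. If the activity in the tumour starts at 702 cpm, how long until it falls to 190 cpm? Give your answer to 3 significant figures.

110 hours

1/t_eff = 1/t_phys + 1/t_biol = 1/73.1 + 1/286 = 0.017176 per hour.
t_eff = 73.1 × 286 / (73.1 + 286) ≈ 58.219 hours.
n = log₂(702/190) ≈ 1.8855; t = 1.8855 × 58.219 ≈ 109.77 hours.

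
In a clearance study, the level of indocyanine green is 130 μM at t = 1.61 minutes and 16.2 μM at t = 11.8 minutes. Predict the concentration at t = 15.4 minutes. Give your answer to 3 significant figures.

Over Δt = 11.8 − 1.61 = 10.19 minutes, the level fell by a factor of 130/16.2 ≈ 8.0247.
n = log₂(8.0247) ≈ 3.0044 half-lives, so t½ = 10.19/3.0044 ≈ 3.3916 minutes.
From t = 11.8 to t = 15.4: 16.2 × (1/2)^((15.4−11.8)/3.3916) ≈ 7.7623 μM.

7.76 μM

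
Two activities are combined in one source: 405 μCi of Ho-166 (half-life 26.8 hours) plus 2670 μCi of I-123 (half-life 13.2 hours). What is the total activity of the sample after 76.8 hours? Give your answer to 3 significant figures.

103 μCi

Ho-166: 405 × (1/2)^(76.8/26.8) = 405 × (1/2)^2.8657 ≈ 55.565 μCi.
I-123: 2670 × (1/2)^(76.8/13.2) = 2670 × (1/2)^5.8182 ≈ 47.322 μCi.
Total = 55.565 + 47.322 ≈ 102.89 μCi.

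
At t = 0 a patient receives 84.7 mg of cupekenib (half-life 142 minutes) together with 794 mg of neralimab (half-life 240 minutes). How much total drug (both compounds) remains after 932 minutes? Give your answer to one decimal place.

cupekenib: 84.7 × (1/2)^(932/142) = 84.7 × (1/2)^6.5634 ≈ 0.89559 mg.
neralimab: 794 × (1/2)^(932/240) = 794 × (1/2)^3.8833 ≈ 53.805 mg.
Total = 0.89559 + 53.805 ≈ 54.7 mg.

54.7 mg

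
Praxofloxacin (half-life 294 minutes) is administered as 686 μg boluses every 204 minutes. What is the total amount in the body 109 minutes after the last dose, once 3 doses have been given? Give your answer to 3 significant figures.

The 3 doses were given 517, 313, 109 minutes ago.
Total = 686·(1/2)^(517/294) + 686·(1/2)^(313/294) + 686·(1/2)^(109/294)
      = 202.75 + 327.97 + 530.54 ≈ 1061.3 μg.

1060 μg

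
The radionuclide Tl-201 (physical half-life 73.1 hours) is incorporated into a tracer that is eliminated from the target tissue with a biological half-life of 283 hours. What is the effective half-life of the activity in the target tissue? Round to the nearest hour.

58 hours

1/t_eff = 1/t_phys + 1/t_biol = 1/73.1 + 1/283 = 0.017213 per hour.
t_eff = 73.1 × 283 / (73.1 + 283) ≈ 58.094 hours.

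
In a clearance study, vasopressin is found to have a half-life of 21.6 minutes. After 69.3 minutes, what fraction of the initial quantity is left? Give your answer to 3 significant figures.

0.108

n = 69.3/21.6 ≈ 3.2083 half-lives.
Fraction remaining = (1/2)^3.2083 ≈ 0.10819.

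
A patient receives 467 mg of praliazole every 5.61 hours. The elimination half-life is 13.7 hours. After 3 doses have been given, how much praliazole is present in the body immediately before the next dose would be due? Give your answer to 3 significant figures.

The 3 doses were given 16.83, 11.22, 5.61 hours ago.
Total = 467·(1/2)^(16.83/13.7) + 467·(1/2)^(11.22/13.7) + 467·(1/2)^(5.61/13.7)
      = 199.3 + 264.72 + 351.6 ≈ 815.62 mg.

816 mg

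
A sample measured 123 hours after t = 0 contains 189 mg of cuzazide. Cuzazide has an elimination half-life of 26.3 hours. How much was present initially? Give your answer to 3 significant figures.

4830 mg

Number of half-lives elapsed: n = 123/26.3 ≈ 4.6768.
A₀ = A × 2^n = 189 × 2^4.6768 = 189 × 25.578 ≈ 4834.2 mg.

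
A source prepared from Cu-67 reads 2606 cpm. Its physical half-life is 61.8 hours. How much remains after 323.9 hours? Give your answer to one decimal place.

Number of half-lives: n = 323.9/61.8 ≈ 5.2411.
Remaining = 2606 × (1/2)^5.2411 = 2606 × 0.026441 ≈ 68.904 cpm.

68.9 cpm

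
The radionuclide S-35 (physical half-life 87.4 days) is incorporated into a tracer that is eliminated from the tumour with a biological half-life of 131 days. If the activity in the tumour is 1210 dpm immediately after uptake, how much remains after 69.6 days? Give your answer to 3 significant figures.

1/t_eff = 1/t_phys + 1/t_biol = 1/87.4 + 1/131 = 0.019075 per day.
t_eff = 87.4 × 131 / (87.4 + 131) ≈ 52.424 days.
Remaining = 1210 × (1/2)^(69.6/52.424) = 1210 × (1/2)^1.3276 ≈ 482.09 dpm.

482 dpm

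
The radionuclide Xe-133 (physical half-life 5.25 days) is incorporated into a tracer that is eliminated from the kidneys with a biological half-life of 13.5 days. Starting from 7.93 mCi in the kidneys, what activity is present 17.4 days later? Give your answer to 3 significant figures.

0.326 mCi

1/t_eff = 1/t_phys + 1/t_biol = 1/5.25 + 1/13.5 = 0.26455 per day.
t_eff = 5.25 × 13.5 / (5.25 + 13.5) ≈ 3.78 days.
Remaining = 7.93 × (1/2)^(17.4/3.78) = 7.93 × (1/2)^4.6032 ≈ 0.32627 mCi.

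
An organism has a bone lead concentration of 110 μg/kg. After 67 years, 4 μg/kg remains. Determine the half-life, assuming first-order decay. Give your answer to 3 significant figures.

A/A₀ = 4/110 ≈ 0.036364.
n = log₂(27.5) ≈ 4.7814 half-lives elapsed in 67 years.
t½ = 67/4.7814 ≈ 14.013 years.

14.0 years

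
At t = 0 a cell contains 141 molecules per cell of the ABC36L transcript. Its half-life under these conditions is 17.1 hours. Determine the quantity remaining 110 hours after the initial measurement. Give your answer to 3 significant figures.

1.63 molecules per cell

Number of half-lives: n = 110/17.1 ≈ 6.4327.
Remaining = 141 × (1/2)^6.4327 = 141 × 0.011576 ≈ 1.6322 molecules per cell.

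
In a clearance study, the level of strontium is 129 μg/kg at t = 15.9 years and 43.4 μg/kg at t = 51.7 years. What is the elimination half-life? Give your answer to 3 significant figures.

22.8 years

Over Δt = 51.7 − 15.9 = 35.8 years, the level fell by a factor of 129/43.4 ≈ 2.9724.
n = log₂(2.9724) ≈ 1.5716 half-lives, so t½ = 35.8/1.5716 ≈ 22.779 years.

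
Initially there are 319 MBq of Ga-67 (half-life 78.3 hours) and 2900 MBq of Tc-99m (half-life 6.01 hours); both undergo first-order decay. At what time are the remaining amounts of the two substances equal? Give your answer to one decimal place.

20.7 hours

Set 319·(1/2)^(t/78.3) = 2900·(1/2)^(t/6.01).
Taking log₂: log₂(319/2900) = t·(1/78.3 − 1/6.01).
log₂(0.11) = -3.1844; 1/78.3 − 1/6.01 = -0.15362.
t = -3.1844 / -0.15362 ≈ 20.73 hours.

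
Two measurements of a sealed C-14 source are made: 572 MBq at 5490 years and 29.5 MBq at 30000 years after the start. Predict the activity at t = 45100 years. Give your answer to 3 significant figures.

4.75 MBq

Over Δt = 30000 − 5490 = 24510 years, the level fell by a factor of 572/29.5 ≈ 19.39.
n = log₂(19.39) ≈ 4.2772 half-lives, so t½ = 24510/4.2772 ≈ 5730.3 years.
From t = 30000 to t = 45100: 29.5 × (1/2)^((45100−30000)/5730.3) ≈ 4.7488 MBq.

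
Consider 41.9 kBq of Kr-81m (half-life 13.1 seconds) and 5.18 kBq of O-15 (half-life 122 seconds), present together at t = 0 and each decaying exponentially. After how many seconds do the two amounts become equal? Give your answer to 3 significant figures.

44.3 seconds

Set 41.9·(1/2)^(t/13.1) = 5.18·(1/2)^(t/122).
Taking log₂: log₂(41.9/5.18) = t·(1/13.1 − 1/122).
log₂(8.0888) = 3.0159; 1/13.1 − 1/122 = 0.068139.
t = 3.0159 / 0.068139 ≈ 44.261 seconds.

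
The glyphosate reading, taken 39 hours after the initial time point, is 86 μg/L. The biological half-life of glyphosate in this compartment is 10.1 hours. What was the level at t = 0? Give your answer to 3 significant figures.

1250 μg/L

Number of half-lives elapsed: n = 39/10.1 ≈ 3.8614.
A₀ = A × 2^n = 86 × 2^3.8614 = 86 × 14.534 ≈ 1249.9 μg/L.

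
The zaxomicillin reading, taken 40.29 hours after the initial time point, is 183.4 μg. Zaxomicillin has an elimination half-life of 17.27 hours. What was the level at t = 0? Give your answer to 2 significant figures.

Number of half-lives elapsed: n = 40.29/17.27 ≈ 2.3329.
A₀ = A × 2^n = 183.4 × 2^2.3329 = 183.4 × 5.0383 ≈ 924.03 μg.

920 μg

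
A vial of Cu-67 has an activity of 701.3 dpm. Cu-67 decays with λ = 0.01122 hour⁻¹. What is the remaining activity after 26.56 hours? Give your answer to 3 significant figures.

521 dpm

t½ = ln 2 / λ = 0.69315 / 0.01122 ≈ 61.778 hours.
Number of half-lives: n = 26.56/61.778 ≈ 0.42993.
Remaining = 701.3 × (1/2)^0.42993 = 701.3 × 0.7423 ≈ 520.57 dpm.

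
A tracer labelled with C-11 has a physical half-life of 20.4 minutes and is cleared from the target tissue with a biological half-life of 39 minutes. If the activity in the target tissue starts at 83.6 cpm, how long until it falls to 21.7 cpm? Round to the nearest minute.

26 minutes

1/t_eff = 1/t_phys + 1/t_biol = 1/20.4 + 1/39 = 0.074661 per minute.
t_eff = 20.4 × 39 / (20.4 + 39) ≈ 13.394 minutes.
n = log₂(83.6/21.7) ≈ 1.9458; t = 1.9458 × 13.394 ≈ 26.062 minutes.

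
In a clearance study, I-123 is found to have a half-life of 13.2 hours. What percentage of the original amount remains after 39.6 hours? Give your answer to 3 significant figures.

12.5%

n = 39.6/13.2 ≈ 3 half-lives.
Fraction remaining = (1/2)^3 ≈ 0.125, i.e. 12.5%.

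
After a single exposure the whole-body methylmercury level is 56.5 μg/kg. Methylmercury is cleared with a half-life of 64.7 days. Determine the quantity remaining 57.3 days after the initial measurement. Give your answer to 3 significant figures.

30.6 μg/kg

Number of half-lives: n = 57.3/64.7 ≈ 0.88563.
Remaining = 56.5 × (1/2)^0.88563 = 56.5 × 0.54125 ≈ 30.581 μg/kg.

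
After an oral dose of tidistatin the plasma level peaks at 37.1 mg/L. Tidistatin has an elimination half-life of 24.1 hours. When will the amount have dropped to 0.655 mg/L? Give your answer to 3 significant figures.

140 hours

Fraction remaining = 0.655/37.1 ≈ 0.017655.
n = log₂(37.1/0.655) = ln(56.641)/ln 2 ≈ 5.8238 half-lives.
t = n × t½ = 5.8238 × 24.1 ≈ 140.35 hours.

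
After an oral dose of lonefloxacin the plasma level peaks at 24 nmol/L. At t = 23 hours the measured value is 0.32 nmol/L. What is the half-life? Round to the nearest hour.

A/A₀ = 0.32/24 ≈ 0.013333.
n = log₂(75) ≈ 6.2288 half-lives elapsed in 23 hours.
t½ = 23/6.2288 ≈ 3.6925 hours.

4 hours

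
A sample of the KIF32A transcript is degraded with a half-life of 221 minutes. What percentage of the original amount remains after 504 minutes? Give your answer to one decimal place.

n = 504/221 ≈ 2.2805 half-lives.
Fraction remaining = (1/2)^2.2805 ≈ 0.20582, i.e. 20.582%.

20.6%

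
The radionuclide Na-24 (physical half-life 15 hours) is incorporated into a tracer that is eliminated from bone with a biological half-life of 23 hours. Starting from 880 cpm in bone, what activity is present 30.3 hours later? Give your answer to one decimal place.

87.1 cpm

1/t_eff = 1/t_phys + 1/t_biol = 1/15 + 1/23 = 0.11014 per hour.
t_eff = 15 × 23 / (15 + 23) ≈ 9.0789 hours.
Remaining = 880 × (1/2)^(30.3/9.0789) = 880 × (1/2)^3.3374 ≈ 87.062 cpm.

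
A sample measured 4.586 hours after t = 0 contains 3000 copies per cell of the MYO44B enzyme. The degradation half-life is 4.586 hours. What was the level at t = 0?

6000 copies per cell

Number of half-lives elapsed: n = 4.586/4.586 ≈ 1.
A₀ = A × 2^n = 3000 × 2^1 = 3000 × 2 ≈ 6000 copies per cell.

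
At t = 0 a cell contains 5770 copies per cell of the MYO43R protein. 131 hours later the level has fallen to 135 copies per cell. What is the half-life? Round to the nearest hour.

24 hours

A/A₀ = 135/5770 ≈ 0.023397.
n = log₂(42.741) ≈ 5.4175 half-lives elapsed in 131 hours.
t½ = 131/5.4175 ≈ 24.181 hours.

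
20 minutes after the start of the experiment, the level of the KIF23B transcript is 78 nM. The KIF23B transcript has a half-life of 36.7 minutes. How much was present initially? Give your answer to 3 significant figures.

Number of half-lives elapsed: n = 20/36.7 ≈ 0.54496.
A₀ = A × 2^n = 78 × 2^0.54496 = 78 × 1.459 ≈ 113.8 nM.

114 nM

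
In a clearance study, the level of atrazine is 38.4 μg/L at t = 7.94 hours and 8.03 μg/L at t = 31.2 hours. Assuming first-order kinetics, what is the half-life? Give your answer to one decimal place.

Over Δt = 31.2 − 7.94 = 23.26 hours, the level fell by a factor of 38.4/8.03 ≈ 4.7821.
n = log₂(4.7821) ≈ 2.2576 half-lives, so t½ = 23.26/2.2576 ≈ 10.303 hours.

10.3 hours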